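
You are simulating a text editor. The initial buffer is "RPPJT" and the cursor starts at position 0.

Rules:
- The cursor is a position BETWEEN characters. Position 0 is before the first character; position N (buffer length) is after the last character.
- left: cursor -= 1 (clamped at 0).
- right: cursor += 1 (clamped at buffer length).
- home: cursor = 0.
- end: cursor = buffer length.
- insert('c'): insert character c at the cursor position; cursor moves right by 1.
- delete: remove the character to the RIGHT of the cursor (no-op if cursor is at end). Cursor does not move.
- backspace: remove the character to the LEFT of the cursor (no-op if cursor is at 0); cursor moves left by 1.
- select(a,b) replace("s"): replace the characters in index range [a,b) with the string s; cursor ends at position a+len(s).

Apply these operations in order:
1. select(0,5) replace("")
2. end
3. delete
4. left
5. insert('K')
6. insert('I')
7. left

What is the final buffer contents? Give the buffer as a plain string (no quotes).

Answer: KI

Derivation:
After op 1 (select(0,5) replace("")): buf='(empty)' cursor=0
After op 2 (end): buf='(empty)' cursor=0
After op 3 (delete): buf='(empty)' cursor=0
After op 4 (left): buf='(empty)' cursor=0
After op 5 (insert('K')): buf='K' cursor=1
After op 6 (insert('I')): buf='KI' cursor=2
After op 7 (left): buf='KI' cursor=1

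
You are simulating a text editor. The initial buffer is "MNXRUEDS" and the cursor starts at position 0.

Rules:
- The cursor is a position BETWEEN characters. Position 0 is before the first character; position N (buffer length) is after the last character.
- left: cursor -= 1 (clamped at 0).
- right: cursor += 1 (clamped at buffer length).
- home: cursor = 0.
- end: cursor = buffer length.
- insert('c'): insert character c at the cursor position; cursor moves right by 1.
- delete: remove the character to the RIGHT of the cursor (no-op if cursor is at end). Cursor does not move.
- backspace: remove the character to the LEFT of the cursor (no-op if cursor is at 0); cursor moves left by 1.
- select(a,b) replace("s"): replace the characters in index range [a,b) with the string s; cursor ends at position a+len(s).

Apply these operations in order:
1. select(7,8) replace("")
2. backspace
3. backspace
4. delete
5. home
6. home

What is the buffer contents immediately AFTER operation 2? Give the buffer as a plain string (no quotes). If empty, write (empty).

Answer: MNXRUE

Derivation:
After op 1 (select(7,8) replace("")): buf='MNXRUED' cursor=7
After op 2 (backspace): buf='MNXRUE' cursor=6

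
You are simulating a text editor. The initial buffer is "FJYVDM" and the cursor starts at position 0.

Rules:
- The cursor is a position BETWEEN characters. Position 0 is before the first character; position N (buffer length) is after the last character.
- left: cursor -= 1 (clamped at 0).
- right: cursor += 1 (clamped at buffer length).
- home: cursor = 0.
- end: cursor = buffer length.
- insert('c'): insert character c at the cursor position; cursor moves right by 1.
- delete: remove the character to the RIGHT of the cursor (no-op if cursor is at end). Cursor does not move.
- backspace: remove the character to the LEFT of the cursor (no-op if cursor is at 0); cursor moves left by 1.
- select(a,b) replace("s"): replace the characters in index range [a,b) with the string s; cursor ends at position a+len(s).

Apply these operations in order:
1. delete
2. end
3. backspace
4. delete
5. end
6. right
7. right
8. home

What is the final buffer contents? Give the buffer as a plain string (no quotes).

Answer: JYVD

Derivation:
After op 1 (delete): buf='JYVDM' cursor=0
After op 2 (end): buf='JYVDM' cursor=5
After op 3 (backspace): buf='JYVD' cursor=4
After op 4 (delete): buf='JYVD' cursor=4
After op 5 (end): buf='JYVD' cursor=4
After op 6 (right): buf='JYVD' cursor=4
After op 7 (right): buf='JYVD' cursor=4
After op 8 (home): buf='JYVD' cursor=0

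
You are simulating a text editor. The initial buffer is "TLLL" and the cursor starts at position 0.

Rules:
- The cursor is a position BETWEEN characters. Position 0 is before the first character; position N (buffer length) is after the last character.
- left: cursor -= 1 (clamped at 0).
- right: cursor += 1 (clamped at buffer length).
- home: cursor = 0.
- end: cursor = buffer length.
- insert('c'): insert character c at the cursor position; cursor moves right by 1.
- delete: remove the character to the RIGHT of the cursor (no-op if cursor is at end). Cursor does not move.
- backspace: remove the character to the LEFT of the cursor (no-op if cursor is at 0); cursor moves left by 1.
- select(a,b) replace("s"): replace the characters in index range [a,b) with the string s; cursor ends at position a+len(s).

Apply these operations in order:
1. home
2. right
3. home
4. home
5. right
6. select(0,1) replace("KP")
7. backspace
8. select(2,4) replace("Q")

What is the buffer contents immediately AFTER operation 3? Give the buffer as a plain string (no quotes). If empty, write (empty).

Answer: TLLL

Derivation:
After op 1 (home): buf='TLLL' cursor=0
After op 2 (right): buf='TLLL' cursor=1
After op 3 (home): buf='TLLL' cursor=0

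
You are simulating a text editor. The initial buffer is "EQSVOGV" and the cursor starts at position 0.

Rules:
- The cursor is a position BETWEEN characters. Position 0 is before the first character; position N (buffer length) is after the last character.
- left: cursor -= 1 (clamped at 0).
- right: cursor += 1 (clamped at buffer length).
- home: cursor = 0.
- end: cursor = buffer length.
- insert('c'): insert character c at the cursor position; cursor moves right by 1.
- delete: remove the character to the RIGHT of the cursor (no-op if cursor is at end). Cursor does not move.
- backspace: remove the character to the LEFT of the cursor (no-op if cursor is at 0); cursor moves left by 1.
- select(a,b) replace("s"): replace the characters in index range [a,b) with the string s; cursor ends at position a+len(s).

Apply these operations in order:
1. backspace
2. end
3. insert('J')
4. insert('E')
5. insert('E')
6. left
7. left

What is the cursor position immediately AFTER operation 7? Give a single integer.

Answer: 8

Derivation:
After op 1 (backspace): buf='EQSVOGV' cursor=0
After op 2 (end): buf='EQSVOGV' cursor=7
After op 3 (insert('J')): buf='EQSVOGVJ' cursor=8
After op 4 (insert('E')): buf='EQSVOGVJE' cursor=9
After op 5 (insert('E')): buf='EQSVOGVJEE' cursor=10
After op 6 (left): buf='EQSVOGVJEE' cursor=9
After op 7 (left): buf='EQSVOGVJEE' cursor=8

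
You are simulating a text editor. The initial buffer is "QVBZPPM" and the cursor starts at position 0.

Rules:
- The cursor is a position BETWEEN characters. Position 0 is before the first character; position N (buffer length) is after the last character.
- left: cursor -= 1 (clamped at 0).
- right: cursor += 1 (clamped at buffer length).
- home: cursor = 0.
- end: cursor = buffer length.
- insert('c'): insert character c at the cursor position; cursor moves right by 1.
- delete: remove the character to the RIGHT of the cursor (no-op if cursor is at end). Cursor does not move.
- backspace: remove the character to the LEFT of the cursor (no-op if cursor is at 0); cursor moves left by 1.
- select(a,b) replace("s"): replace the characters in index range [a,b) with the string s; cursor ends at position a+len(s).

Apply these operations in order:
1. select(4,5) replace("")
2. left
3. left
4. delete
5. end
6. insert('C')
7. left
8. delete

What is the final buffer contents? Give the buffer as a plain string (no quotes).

Answer: QVZPM

Derivation:
After op 1 (select(4,5) replace("")): buf='QVBZPM' cursor=4
After op 2 (left): buf='QVBZPM' cursor=3
After op 3 (left): buf='QVBZPM' cursor=2
After op 4 (delete): buf='QVZPM' cursor=2
After op 5 (end): buf='QVZPM' cursor=5
After op 6 (insert('C')): buf='QVZPMC' cursor=6
After op 7 (left): buf='QVZPMC' cursor=5
After op 8 (delete): buf='QVZPM' cursor=5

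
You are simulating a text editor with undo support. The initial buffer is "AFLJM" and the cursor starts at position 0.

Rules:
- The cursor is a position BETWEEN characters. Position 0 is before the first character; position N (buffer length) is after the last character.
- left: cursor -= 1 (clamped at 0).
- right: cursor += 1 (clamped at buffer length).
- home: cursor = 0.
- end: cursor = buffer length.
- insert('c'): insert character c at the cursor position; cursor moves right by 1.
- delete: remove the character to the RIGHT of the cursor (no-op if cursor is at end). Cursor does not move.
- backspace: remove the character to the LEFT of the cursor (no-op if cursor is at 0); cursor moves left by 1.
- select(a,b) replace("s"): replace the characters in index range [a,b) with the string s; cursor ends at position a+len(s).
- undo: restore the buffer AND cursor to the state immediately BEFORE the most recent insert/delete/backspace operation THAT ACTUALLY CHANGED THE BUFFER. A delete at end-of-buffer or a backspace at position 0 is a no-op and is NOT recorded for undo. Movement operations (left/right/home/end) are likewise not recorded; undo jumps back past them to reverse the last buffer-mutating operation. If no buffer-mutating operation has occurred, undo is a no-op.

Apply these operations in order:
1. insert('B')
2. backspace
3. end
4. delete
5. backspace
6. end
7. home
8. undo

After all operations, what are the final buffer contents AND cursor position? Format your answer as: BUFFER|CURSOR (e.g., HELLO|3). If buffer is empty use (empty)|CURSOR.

Answer: AFLJM|5

Derivation:
After op 1 (insert('B')): buf='BAFLJM' cursor=1
After op 2 (backspace): buf='AFLJM' cursor=0
After op 3 (end): buf='AFLJM' cursor=5
After op 4 (delete): buf='AFLJM' cursor=5
After op 5 (backspace): buf='AFLJ' cursor=4
After op 6 (end): buf='AFLJ' cursor=4
After op 7 (home): buf='AFLJ' cursor=0
After op 8 (undo): buf='AFLJM' cursor=5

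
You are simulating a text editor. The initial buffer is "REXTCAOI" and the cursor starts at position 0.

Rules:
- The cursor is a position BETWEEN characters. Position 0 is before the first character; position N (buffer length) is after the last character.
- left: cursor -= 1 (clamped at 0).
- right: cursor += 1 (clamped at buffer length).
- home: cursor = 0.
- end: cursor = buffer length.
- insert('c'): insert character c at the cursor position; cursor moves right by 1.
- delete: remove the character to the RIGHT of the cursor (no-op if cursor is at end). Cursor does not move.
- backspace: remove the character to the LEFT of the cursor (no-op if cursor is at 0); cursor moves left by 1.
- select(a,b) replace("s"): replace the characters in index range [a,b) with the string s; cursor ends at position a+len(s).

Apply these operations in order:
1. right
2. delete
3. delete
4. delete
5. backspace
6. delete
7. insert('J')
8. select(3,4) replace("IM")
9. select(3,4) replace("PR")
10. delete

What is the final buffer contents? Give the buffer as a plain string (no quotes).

Answer: JAOPR

Derivation:
After op 1 (right): buf='REXTCAOI' cursor=1
After op 2 (delete): buf='RXTCAOI' cursor=1
After op 3 (delete): buf='RTCAOI' cursor=1
After op 4 (delete): buf='RCAOI' cursor=1
After op 5 (backspace): buf='CAOI' cursor=0
After op 6 (delete): buf='AOI' cursor=0
After op 7 (insert('J')): buf='JAOI' cursor=1
After op 8 (select(3,4) replace("IM")): buf='JAOIM' cursor=5
After op 9 (select(3,4) replace("PR")): buf='JAOPRM' cursor=5
After op 10 (delete): buf='JAOPR' cursor=5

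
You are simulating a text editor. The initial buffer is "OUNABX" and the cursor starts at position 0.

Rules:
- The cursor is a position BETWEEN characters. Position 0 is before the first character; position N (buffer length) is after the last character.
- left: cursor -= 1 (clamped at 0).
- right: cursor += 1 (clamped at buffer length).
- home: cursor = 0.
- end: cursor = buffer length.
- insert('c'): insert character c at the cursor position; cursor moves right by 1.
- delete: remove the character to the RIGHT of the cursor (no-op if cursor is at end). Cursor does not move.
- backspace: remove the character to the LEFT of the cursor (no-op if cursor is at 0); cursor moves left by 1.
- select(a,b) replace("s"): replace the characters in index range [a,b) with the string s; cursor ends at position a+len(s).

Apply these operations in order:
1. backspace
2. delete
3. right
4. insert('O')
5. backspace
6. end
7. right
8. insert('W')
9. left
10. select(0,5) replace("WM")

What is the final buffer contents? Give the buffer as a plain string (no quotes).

After op 1 (backspace): buf='OUNABX' cursor=0
After op 2 (delete): buf='UNABX' cursor=0
After op 3 (right): buf='UNABX' cursor=1
After op 4 (insert('O')): buf='UONABX' cursor=2
After op 5 (backspace): buf='UNABX' cursor=1
After op 6 (end): buf='UNABX' cursor=5
After op 7 (right): buf='UNABX' cursor=5
After op 8 (insert('W')): buf='UNABXW' cursor=6
After op 9 (left): buf='UNABXW' cursor=5
After op 10 (select(0,5) replace("WM")): buf='WMW' cursor=2

Answer: WMW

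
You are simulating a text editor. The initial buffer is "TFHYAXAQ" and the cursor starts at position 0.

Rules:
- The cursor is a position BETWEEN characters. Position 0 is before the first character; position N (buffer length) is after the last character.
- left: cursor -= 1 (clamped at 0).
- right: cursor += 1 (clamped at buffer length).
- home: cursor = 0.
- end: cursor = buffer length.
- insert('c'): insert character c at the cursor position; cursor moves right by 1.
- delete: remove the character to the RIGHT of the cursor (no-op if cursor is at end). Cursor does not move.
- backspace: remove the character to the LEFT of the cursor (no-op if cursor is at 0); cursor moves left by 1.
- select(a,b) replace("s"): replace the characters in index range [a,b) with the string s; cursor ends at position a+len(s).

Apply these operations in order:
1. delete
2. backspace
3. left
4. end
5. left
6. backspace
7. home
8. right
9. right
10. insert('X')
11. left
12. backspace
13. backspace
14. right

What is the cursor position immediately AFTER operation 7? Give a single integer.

Answer: 0

Derivation:
After op 1 (delete): buf='FHYAXAQ' cursor=0
After op 2 (backspace): buf='FHYAXAQ' cursor=0
After op 3 (left): buf='FHYAXAQ' cursor=0
After op 4 (end): buf='FHYAXAQ' cursor=7
After op 5 (left): buf='FHYAXAQ' cursor=6
After op 6 (backspace): buf='FHYAXQ' cursor=5
After op 7 (home): buf='FHYAXQ' cursor=0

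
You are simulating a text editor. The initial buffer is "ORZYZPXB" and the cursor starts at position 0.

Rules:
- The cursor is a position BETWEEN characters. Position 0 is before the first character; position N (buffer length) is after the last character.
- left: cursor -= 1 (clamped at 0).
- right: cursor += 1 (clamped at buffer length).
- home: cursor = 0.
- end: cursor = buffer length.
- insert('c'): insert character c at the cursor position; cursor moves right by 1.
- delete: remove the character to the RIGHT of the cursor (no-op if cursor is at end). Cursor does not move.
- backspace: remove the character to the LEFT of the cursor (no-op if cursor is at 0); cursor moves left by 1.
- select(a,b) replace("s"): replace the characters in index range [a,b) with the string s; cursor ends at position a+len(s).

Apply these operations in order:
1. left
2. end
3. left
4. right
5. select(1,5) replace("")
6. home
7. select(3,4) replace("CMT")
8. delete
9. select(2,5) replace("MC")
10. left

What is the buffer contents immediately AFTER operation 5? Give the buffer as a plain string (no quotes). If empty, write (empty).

After op 1 (left): buf='ORZYZPXB' cursor=0
After op 2 (end): buf='ORZYZPXB' cursor=8
After op 3 (left): buf='ORZYZPXB' cursor=7
After op 4 (right): buf='ORZYZPXB' cursor=8
After op 5 (select(1,5) replace("")): buf='OPXB' cursor=1

Answer: OPXB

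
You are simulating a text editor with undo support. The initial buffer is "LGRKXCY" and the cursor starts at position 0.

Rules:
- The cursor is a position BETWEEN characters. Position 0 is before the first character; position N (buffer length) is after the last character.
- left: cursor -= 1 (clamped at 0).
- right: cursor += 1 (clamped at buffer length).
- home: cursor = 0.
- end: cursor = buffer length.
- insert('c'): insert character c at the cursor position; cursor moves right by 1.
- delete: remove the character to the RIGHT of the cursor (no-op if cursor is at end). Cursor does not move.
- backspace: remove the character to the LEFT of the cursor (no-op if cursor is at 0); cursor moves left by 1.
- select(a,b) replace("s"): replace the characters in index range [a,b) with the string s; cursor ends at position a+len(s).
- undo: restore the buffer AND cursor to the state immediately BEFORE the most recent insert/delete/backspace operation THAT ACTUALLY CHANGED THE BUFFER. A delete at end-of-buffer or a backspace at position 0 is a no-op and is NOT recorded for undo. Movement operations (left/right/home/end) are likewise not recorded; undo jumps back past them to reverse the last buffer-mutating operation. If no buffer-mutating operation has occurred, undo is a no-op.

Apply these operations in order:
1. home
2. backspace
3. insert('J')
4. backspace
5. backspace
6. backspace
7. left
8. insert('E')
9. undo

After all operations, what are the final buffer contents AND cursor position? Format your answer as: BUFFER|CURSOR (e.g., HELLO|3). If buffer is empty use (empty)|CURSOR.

After op 1 (home): buf='LGRKXCY' cursor=0
After op 2 (backspace): buf='LGRKXCY' cursor=0
After op 3 (insert('J')): buf='JLGRKXCY' cursor=1
After op 4 (backspace): buf='LGRKXCY' cursor=0
After op 5 (backspace): buf='LGRKXCY' cursor=0
After op 6 (backspace): buf='LGRKXCY' cursor=0
After op 7 (left): buf='LGRKXCY' cursor=0
After op 8 (insert('E')): buf='ELGRKXCY' cursor=1
After op 9 (undo): buf='LGRKXCY' cursor=0

Answer: LGRKXCY|0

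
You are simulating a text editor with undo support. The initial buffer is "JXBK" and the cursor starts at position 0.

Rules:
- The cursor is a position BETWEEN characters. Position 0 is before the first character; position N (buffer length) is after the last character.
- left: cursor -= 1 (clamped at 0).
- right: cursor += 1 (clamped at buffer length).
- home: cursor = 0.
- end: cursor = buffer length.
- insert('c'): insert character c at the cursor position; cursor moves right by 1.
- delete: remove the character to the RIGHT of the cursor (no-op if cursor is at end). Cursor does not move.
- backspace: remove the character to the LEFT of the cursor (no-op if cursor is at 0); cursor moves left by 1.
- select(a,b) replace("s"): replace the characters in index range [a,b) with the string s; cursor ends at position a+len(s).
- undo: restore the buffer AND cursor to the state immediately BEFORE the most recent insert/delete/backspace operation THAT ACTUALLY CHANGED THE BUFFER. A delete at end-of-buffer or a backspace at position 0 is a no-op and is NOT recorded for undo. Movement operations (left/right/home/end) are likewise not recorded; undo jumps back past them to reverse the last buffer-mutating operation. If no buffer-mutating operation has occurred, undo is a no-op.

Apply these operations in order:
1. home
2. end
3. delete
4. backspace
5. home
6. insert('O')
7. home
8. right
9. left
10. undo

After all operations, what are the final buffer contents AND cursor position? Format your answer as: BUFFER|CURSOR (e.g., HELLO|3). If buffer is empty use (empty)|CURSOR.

Answer: JXB|0

Derivation:
After op 1 (home): buf='JXBK' cursor=0
After op 2 (end): buf='JXBK' cursor=4
After op 3 (delete): buf='JXBK' cursor=4
After op 4 (backspace): buf='JXB' cursor=3
After op 5 (home): buf='JXB' cursor=0
After op 6 (insert('O')): buf='OJXB' cursor=1
After op 7 (home): buf='OJXB' cursor=0
After op 8 (right): buf='OJXB' cursor=1
After op 9 (left): buf='OJXB' cursor=0
After op 10 (undo): buf='JXB' cursor=0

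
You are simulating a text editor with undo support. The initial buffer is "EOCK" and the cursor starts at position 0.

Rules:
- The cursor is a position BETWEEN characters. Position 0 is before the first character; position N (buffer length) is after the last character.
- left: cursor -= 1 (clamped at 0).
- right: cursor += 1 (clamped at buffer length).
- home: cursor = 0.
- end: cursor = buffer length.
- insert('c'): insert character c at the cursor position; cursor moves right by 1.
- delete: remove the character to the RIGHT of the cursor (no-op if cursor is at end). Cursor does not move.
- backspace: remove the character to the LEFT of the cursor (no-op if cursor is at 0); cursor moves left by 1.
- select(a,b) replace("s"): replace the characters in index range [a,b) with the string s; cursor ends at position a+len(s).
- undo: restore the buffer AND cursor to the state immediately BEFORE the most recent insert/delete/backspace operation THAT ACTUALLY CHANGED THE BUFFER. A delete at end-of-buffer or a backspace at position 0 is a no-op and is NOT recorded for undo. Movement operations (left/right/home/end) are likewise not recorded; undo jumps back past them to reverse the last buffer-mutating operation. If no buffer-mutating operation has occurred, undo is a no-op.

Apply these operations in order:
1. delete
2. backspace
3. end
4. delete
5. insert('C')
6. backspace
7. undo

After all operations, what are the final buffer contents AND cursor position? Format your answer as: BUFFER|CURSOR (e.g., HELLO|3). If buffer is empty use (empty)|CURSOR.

Answer: OCKC|4

Derivation:
After op 1 (delete): buf='OCK' cursor=0
After op 2 (backspace): buf='OCK' cursor=0
After op 3 (end): buf='OCK' cursor=3
After op 4 (delete): buf='OCK' cursor=3
After op 5 (insert('C')): buf='OCKC' cursor=4
After op 6 (backspace): buf='OCK' cursor=3
After op 7 (undo): buf='OCKC' cursor=4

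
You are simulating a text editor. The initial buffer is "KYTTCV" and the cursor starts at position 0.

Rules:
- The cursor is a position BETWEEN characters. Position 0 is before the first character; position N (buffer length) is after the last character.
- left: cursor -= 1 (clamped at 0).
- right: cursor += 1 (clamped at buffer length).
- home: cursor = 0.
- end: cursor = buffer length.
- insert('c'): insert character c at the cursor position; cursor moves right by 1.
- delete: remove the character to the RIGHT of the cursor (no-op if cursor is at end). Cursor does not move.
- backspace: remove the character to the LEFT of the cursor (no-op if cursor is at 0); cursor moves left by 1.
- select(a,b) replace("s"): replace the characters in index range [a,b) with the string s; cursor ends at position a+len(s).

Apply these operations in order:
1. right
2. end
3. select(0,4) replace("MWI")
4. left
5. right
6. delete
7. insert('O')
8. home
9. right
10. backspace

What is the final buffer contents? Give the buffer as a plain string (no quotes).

Answer: WIOV

Derivation:
After op 1 (right): buf='KYTTCV' cursor=1
After op 2 (end): buf='KYTTCV' cursor=6
After op 3 (select(0,4) replace("MWI")): buf='MWICV' cursor=3
After op 4 (left): buf='MWICV' cursor=2
After op 5 (right): buf='MWICV' cursor=3
After op 6 (delete): buf='MWIV' cursor=3
After op 7 (insert('O')): buf='MWIOV' cursor=4
After op 8 (home): buf='MWIOV' cursor=0
After op 9 (right): buf='MWIOV' cursor=1
After op 10 (backspace): buf='WIOV' cursor=0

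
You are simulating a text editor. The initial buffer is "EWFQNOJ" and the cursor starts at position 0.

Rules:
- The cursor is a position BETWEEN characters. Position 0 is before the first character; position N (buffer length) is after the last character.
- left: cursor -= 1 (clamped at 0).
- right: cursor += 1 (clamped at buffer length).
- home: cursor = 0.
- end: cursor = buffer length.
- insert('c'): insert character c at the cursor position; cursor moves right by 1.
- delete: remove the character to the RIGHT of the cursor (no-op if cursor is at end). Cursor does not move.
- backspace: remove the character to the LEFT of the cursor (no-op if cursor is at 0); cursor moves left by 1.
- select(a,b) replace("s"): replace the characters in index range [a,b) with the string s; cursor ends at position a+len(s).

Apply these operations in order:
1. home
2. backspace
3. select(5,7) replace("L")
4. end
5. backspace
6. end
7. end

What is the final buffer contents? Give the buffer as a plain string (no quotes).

After op 1 (home): buf='EWFQNOJ' cursor=0
After op 2 (backspace): buf='EWFQNOJ' cursor=0
After op 3 (select(5,7) replace("L")): buf='EWFQNL' cursor=6
After op 4 (end): buf='EWFQNL' cursor=6
After op 5 (backspace): buf='EWFQN' cursor=5
After op 6 (end): buf='EWFQN' cursor=5
After op 7 (end): buf='EWFQN' cursor=5

Answer: EWFQN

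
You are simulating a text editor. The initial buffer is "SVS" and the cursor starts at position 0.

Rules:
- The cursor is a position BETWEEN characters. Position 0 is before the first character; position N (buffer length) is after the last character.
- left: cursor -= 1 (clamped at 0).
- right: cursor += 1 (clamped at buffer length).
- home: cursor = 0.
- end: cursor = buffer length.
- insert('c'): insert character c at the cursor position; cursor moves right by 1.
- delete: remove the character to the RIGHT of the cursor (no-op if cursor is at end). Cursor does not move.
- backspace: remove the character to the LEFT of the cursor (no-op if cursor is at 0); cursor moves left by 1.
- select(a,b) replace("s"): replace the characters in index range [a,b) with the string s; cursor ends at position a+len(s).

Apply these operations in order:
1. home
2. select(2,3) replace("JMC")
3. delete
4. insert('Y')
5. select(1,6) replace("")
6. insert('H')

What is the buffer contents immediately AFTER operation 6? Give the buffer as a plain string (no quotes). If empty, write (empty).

Answer: SH

Derivation:
After op 1 (home): buf='SVS' cursor=0
After op 2 (select(2,3) replace("JMC")): buf='SVJMC' cursor=5
After op 3 (delete): buf='SVJMC' cursor=5
After op 4 (insert('Y')): buf='SVJMCY' cursor=6
After op 5 (select(1,6) replace("")): buf='S' cursor=1
After op 6 (insert('H')): buf='SH' cursor=2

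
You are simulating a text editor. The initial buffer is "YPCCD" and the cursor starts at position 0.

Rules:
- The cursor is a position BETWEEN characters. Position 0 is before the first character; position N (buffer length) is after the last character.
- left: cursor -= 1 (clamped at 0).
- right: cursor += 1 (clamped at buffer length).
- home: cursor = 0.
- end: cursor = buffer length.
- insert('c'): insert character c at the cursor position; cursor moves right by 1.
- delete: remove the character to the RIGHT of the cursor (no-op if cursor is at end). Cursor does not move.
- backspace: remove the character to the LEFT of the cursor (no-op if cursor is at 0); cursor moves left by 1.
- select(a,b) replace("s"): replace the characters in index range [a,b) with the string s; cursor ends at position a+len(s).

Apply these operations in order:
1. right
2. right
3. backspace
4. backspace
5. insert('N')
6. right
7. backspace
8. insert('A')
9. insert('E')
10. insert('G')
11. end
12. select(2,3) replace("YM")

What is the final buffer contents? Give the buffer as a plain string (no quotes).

Answer: NAYMGCD

Derivation:
After op 1 (right): buf='YPCCD' cursor=1
After op 2 (right): buf='YPCCD' cursor=2
After op 3 (backspace): buf='YCCD' cursor=1
After op 4 (backspace): buf='CCD' cursor=0
After op 5 (insert('N')): buf='NCCD' cursor=1
After op 6 (right): buf='NCCD' cursor=2
After op 7 (backspace): buf='NCD' cursor=1
After op 8 (insert('A')): buf='NACD' cursor=2
After op 9 (insert('E')): buf='NAECD' cursor=3
After op 10 (insert('G')): buf='NAEGCD' cursor=4
After op 11 (end): buf='NAEGCD' cursor=6
After op 12 (select(2,3) replace("YM")): buf='NAYMGCD' cursor=4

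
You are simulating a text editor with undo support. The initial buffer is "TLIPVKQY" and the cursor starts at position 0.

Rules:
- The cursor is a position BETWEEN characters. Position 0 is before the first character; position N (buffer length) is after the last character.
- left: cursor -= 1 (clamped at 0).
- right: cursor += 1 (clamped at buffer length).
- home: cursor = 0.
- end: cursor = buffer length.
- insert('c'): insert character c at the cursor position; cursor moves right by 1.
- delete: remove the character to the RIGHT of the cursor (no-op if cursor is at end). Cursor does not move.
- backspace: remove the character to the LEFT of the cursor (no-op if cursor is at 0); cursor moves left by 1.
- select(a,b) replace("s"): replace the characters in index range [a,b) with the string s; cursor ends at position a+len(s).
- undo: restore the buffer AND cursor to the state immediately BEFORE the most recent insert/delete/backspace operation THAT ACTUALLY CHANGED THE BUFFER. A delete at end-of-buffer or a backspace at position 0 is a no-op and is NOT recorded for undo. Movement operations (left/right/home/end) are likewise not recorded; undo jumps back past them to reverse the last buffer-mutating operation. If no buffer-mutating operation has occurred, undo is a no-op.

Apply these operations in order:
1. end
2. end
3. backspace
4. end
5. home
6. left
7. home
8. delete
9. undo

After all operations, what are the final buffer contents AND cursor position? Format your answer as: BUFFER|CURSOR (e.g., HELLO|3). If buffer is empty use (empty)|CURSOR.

After op 1 (end): buf='TLIPVKQY' cursor=8
After op 2 (end): buf='TLIPVKQY' cursor=8
After op 3 (backspace): buf='TLIPVKQ' cursor=7
After op 4 (end): buf='TLIPVKQ' cursor=7
After op 5 (home): buf='TLIPVKQ' cursor=0
After op 6 (left): buf='TLIPVKQ' cursor=0
After op 7 (home): buf='TLIPVKQ' cursor=0
After op 8 (delete): buf='LIPVKQ' cursor=0
After op 9 (undo): buf='TLIPVKQ' cursor=0

Answer: TLIPVKQ|0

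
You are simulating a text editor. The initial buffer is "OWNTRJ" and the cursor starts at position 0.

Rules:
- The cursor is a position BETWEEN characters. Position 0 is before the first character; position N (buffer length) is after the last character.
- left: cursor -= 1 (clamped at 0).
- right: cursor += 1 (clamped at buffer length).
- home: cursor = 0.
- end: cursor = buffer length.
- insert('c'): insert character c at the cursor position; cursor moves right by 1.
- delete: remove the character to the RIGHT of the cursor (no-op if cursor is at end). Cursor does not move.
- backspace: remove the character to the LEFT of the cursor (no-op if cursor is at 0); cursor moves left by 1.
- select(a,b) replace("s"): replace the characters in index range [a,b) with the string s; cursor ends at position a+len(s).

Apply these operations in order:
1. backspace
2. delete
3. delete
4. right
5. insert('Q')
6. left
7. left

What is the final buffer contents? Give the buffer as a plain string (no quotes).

After op 1 (backspace): buf='OWNTRJ' cursor=0
After op 2 (delete): buf='WNTRJ' cursor=0
After op 3 (delete): buf='NTRJ' cursor=0
After op 4 (right): buf='NTRJ' cursor=1
After op 5 (insert('Q')): buf='NQTRJ' cursor=2
After op 6 (left): buf='NQTRJ' cursor=1
After op 7 (left): buf='NQTRJ' cursor=0

Answer: NQTRJ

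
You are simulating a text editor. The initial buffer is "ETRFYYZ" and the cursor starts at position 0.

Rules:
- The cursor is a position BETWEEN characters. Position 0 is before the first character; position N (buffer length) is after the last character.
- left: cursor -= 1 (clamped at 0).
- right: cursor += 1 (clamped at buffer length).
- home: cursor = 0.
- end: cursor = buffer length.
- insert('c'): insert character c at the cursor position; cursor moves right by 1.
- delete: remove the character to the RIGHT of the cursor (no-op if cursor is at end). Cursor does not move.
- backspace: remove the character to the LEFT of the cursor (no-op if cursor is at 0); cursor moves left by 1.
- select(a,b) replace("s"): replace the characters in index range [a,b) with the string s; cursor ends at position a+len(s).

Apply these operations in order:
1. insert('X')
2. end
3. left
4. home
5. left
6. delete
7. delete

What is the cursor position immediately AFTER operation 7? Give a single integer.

Answer: 0

Derivation:
After op 1 (insert('X')): buf='XETRFYYZ' cursor=1
After op 2 (end): buf='XETRFYYZ' cursor=8
After op 3 (left): buf='XETRFYYZ' cursor=7
After op 4 (home): buf='XETRFYYZ' cursor=0
After op 5 (left): buf='XETRFYYZ' cursor=0
After op 6 (delete): buf='ETRFYYZ' cursor=0
After op 7 (delete): buf='TRFYYZ' cursor=0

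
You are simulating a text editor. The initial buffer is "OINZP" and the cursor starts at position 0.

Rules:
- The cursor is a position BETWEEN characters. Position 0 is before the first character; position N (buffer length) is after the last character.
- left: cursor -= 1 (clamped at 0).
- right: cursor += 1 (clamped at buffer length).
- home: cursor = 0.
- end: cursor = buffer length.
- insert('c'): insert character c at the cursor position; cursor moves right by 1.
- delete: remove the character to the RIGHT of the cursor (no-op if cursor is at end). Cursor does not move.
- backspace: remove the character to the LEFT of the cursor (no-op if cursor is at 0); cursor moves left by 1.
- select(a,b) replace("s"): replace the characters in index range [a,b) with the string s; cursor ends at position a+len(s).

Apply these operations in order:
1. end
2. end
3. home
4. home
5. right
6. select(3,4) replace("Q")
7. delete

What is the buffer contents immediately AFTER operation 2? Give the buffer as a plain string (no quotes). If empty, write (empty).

Answer: OINZP

Derivation:
After op 1 (end): buf='OINZP' cursor=5
After op 2 (end): buf='OINZP' cursor=5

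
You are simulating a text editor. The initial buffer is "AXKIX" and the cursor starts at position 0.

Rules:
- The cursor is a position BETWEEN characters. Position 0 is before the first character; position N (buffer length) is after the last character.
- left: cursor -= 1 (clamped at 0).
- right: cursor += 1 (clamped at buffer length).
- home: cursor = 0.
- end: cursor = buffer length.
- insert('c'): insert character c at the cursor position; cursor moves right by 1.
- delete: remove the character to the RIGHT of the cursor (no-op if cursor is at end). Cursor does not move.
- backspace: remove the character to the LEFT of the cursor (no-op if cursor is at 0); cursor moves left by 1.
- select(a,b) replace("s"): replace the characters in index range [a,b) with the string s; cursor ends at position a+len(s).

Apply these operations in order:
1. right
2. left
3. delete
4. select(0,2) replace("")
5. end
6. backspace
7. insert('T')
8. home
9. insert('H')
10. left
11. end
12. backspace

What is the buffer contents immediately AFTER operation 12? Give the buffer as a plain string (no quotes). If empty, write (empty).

Answer: HI

Derivation:
After op 1 (right): buf='AXKIX' cursor=1
After op 2 (left): buf='AXKIX' cursor=0
After op 3 (delete): buf='XKIX' cursor=0
After op 4 (select(0,2) replace("")): buf='IX' cursor=0
After op 5 (end): buf='IX' cursor=2
After op 6 (backspace): buf='I' cursor=1
After op 7 (insert('T')): buf='IT' cursor=2
After op 8 (home): buf='IT' cursor=0
After op 9 (insert('H')): buf='HIT' cursor=1
After op 10 (left): buf='HIT' cursor=0
After op 11 (end): buf='HIT' cursor=3
After op 12 (backspace): buf='HI' cursor=2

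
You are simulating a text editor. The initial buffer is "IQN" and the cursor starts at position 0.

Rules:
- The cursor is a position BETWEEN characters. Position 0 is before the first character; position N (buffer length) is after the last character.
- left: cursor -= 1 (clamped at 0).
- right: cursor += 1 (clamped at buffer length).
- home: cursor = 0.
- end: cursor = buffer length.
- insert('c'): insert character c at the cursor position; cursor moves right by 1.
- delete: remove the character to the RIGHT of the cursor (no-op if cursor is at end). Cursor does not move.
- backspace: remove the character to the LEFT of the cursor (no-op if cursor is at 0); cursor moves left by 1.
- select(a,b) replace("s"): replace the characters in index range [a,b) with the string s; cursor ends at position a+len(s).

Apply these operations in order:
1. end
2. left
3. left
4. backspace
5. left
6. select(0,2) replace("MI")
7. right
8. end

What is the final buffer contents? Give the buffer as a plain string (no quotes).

Answer: MI

Derivation:
After op 1 (end): buf='IQN' cursor=3
After op 2 (left): buf='IQN' cursor=2
After op 3 (left): buf='IQN' cursor=1
After op 4 (backspace): buf='QN' cursor=0
After op 5 (left): buf='QN' cursor=0
After op 6 (select(0,2) replace("MI")): buf='MI' cursor=2
After op 7 (right): buf='MI' cursor=2
After op 8 (end): buf='MI' cursor=2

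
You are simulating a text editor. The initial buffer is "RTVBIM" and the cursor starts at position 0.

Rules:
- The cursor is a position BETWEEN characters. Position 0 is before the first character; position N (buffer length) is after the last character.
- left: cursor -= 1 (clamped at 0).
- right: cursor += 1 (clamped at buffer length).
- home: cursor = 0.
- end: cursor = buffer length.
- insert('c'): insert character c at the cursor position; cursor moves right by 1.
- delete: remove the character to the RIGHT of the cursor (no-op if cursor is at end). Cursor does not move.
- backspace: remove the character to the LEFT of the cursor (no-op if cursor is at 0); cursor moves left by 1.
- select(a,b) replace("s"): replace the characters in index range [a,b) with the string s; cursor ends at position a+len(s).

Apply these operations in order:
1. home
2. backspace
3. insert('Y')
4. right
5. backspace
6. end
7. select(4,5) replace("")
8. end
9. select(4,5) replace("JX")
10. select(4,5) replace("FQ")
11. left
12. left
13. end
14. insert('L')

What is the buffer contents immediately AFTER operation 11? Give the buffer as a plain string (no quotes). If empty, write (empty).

After op 1 (home): buf='RTVBIM' cursor=0
After op 2 (backspace): buf='RTVBIM' cursor=0
After op 3 (insert('Y')): buf='YRTVBIM' cursor=1
After op 4 (right): buf='YRTVBIM' cursor=2
After op 5 (backspace): buf='YTVBIM' cursor=1
After op 6 (end): buf='YTVBIM' cursor=6
After op 7 (select(4,5) replace("")): buf='YTVBM' cursor=4
After op 8 (end): buf='YTVBM' cursor=5
After op 9 (select(4,5) replace("JX")): buf='YTVBJX' cursor=6
After op 10 (select(4,5) replace("FQ")): buf='YTVBFQX' cursor=6
After op 11 (left): buf='YTVBFQX' cursor=5

Answer: YTVBFQX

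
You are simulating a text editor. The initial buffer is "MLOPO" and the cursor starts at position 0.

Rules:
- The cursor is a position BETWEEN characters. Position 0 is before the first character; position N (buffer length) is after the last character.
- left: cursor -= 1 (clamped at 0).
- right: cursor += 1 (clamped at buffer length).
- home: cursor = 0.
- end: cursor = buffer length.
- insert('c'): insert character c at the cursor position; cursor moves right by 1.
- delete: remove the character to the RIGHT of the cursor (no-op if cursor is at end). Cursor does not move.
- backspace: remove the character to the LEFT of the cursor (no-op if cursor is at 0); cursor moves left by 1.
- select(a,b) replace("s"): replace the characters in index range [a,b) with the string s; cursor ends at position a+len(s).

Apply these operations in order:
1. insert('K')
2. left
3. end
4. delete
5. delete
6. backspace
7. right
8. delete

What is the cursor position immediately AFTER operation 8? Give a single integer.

Answer: 5

Derivation:
After op 1 (insert('K')): buf='KMLOPO' cursor=1
After op 2 (left): buf='KMLOPO' cursor=0
After op 3 (end): buf='KMLOPO' cursor=6
After op 4 (delete): buf='KMLOPO' cursor=6
After op 5 (delete): buf='KMLOPO' cursor=6
After op 6 (backspace): buf='KMLOP' cursor=5
After op 7 (right): buf='KMLOP' cursor=5
After op 8 (delete): buf='KMLOP' cursor=5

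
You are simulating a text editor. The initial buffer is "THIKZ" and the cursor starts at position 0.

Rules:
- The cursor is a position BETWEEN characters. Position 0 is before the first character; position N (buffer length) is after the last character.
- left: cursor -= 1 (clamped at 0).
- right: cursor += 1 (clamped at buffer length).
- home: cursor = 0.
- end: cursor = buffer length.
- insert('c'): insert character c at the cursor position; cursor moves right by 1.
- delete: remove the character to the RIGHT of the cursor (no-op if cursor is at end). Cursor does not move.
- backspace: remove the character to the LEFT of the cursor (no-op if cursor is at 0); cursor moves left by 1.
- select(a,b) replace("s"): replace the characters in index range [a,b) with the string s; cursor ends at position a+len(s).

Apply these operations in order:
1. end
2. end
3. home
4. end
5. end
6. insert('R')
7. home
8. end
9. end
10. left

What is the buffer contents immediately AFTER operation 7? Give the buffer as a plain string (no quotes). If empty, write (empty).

Answer: THIKZR

Derivation:
After op 1 (end): buf='THIKZ' cursor=5
After op 2 (end): buf='THIKZ' cursor=5
After op 3 (home): buf='THIKZ' cursor=0
After op 4 (end): buf='THIKZ' cursor=5
After op 5 (end): buf='THIKZ' cursor=5
After op 6 (insert('R')): buf='THIKZR' cursor=6
After op 7 (home): buf='THIKZR' cursor=0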